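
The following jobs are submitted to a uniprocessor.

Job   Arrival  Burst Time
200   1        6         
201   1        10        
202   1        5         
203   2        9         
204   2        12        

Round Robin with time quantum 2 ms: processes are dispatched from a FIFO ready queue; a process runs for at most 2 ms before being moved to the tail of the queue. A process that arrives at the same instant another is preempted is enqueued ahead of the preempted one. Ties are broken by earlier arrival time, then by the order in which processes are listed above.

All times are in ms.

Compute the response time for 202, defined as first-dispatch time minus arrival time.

4

Schedule: | idle 0-1 | 200 1-3 | 201 3-5 | 202 5-7 | 203 7-9 | 204 9-11 | 200 11-13 | 201 13-15 | 202 15-17 | 203 17-19 | 204 19-21 | 200 21-23 | 201 23-25 | 202 25-26 | 203 26-28 | 204 28-30 | 201 30-32 | 203 32-34 | 204 34-36 | 201 36-38 | 203 38-39 | 204 39-43 |
Completion: 200=23  201=38  202=26  203=39  204=43
Response(202) = first start − arrival = 5 − 1 = 4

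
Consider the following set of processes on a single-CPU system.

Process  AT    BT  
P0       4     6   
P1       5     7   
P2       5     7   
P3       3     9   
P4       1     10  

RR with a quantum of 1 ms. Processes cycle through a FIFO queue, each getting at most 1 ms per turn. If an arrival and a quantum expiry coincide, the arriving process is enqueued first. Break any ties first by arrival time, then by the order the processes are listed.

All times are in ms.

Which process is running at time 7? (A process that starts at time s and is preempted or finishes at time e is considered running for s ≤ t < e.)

P1

Gantt: | idle 0-1 | P4 1-3 | P3 3-4 | P4 4-5 | P0 5-6 | P3 6-7 | P1 7-8 | P2 8-9 | P4 9-10 | P0 10-11 | P3 11-12 | P1 12-13 | P2 13-14 | P4 14-15 | P0 15-16 | P3 16-17 | P1 17-18 | P2 18-19 | P4 19-20 | P0 20-21 | P3 21-22 | P1 22-23 | P2 23-24 | P4 24-25 | P0 25-26 | P3 26-27 | P1 27-28 | P2 28-29 | P4 29-30 | P0 30-31 | P3 31-32 | P1 32-33 | P2 33-34 | P4 34-35 | P3 35-36 | P1 36-37 | P2 37-38 | P4 38-39 | P3 39-40 |
Completion: P0=31  P1=37  P2=38  P3=40  P4=39
Turnaround (C−A): P0=27  P1=32  P2=33  P3=37  P4=38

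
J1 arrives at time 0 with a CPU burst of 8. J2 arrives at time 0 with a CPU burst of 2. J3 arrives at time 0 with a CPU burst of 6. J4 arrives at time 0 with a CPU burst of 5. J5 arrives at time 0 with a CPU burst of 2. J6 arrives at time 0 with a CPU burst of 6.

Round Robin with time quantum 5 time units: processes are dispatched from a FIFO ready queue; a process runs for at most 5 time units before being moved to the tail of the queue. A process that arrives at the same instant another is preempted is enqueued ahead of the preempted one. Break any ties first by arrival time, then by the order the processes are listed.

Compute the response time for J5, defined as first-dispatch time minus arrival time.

17

Schedule: | J1 0-5 | J2 5-7 | J3 7-12 | J4 12-17 | J5 17-19 | J6 19-24 | J1 24-27 | J3 27-28 | J6 28-29 |
Completion: J1=27  J2=7  J3=28  J4=17  J5=19  J6=29
Response(J5) = first start − arrival = 17 − 0 = 17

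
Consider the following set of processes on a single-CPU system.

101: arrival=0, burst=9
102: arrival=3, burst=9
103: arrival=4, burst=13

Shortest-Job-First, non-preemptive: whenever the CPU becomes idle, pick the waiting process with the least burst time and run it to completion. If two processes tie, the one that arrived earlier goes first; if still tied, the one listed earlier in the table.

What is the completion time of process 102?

Gantt: | 101 0-9 | 102 9-18 | 103 18-31 |
Completion: 101=9  102=18  103=31
Turnaround (C−A): 101=9  102=15  103=27

18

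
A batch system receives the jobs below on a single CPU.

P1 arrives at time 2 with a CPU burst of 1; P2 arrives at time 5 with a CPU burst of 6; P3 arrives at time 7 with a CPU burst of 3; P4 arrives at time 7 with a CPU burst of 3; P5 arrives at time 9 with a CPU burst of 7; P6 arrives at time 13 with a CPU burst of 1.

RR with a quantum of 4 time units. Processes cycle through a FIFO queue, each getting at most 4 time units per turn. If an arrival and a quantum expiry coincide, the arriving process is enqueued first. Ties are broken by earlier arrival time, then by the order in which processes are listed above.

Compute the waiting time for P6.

8

Timeline: | idle 0-2 | P1 2-3 | idle 3-5 | P2 5-9 | P3 9-12 | P4 12-15 | P5 15-19 | P2 19-21 | P6 21-22 | P5 22-25 |
Completion: P1=3  P2=21  P3=12  P4=15  P5=25  P6=22
Turnaround (C−A): P1=1  P2=16  P3=5  P4=8  P5=16  P6=9
Waiting(P6) = turnaround − burst = 9 − 1 = 8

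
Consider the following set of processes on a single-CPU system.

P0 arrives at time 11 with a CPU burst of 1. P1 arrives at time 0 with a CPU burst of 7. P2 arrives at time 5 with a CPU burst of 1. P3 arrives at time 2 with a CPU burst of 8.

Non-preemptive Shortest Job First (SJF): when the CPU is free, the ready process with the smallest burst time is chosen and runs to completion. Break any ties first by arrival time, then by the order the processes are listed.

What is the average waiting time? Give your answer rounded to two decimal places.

Gantt: | P1 0-7 | P2 7-8 | P3 8-16 | P0 16-17 |
Completion: P0=17  P1=7  P2=8  P3=16
Turnaround (C−A): P0=6  P1=7  P2=3  P3=14
Waiting times: P0=5, P1=0, P2=2, P3=6
Average waiting = (5+0+2+6) / 4 = 13/4 = 3.25

3.25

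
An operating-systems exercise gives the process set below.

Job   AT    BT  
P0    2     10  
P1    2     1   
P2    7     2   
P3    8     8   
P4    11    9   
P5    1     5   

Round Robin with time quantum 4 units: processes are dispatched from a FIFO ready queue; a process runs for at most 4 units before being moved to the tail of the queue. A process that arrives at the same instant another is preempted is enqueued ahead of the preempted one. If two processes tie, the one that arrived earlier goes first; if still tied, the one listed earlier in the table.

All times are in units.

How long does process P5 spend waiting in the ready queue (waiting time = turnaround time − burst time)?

Schedule: | idle 0-1 | P5 1-5 | P0 5-9 | P1 9-10 | P5 10-11 | P2 11-13 | P3 13-17 | P0 17-21 | P4 21-25 | P3 25-29 | P0 29-31 | P4 31-36 |
Completion: P0=31  P1=10  P2=13  P3=29  P4=36  P5=11
Waiting(P5) = turnaround − burst = 10 − 5 = 5

5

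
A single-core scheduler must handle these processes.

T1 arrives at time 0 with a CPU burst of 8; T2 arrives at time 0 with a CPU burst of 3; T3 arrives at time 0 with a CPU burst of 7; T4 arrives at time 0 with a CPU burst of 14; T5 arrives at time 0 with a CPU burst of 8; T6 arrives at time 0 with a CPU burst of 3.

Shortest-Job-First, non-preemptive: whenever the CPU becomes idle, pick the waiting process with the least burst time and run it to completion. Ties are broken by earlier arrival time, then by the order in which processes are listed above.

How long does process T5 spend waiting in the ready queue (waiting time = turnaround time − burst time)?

21

Gantt: | T2 0-3 | T6 3-6 | T3 6-13 | T1 13-21 | T5 21-29 | T4 29-43 |
Completion: T1=21  T2=3  T3=13  T4=43  T5=29  T6=6
Turnaround (C−A): T1=21  T2=3  T3=13  T4=43  T5=29  T6=6
Waiting(T5) = turnaround − burst = 29 − 8 = 21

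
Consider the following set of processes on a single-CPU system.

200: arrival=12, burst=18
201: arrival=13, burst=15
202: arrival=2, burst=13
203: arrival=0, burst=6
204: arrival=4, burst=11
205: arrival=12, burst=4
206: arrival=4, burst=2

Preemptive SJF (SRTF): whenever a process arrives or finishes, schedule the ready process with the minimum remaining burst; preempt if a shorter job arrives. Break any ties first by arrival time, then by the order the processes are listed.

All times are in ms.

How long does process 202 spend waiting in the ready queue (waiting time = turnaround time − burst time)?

21

Timeline: | 203 0-6 | 206 6-8 | 204 8-12 | 205 12-16 | 204 16-23 | 202 23-36 | 201 36-51 | 200 51-69 |
Completion: 200=69  201=51  202=36  203=6  204=23  205=16  206=8
Turnaround (C−A): 200=57  201=38  202=34  203=6  204=19  205=4  206=4
Waiting(202) = turnaround − burst = 34 − 13 = 21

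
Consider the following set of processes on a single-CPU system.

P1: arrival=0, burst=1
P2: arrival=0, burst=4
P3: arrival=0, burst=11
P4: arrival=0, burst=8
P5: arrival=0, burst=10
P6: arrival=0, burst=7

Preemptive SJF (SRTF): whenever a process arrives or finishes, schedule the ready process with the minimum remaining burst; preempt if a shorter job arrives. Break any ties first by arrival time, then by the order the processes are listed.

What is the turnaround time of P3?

Gantt: | P1 0-1 | P2 1-5 | P6 5-12 | P4 12-20 | P5 20-30 | P3 30-41 |
Completion: P1=1  P2=5  P3=41  P4=20  P5=30  P6=12
Turnaround (C−A): P1=1  P2=5  P3=41  P4=20  P5=30  P6=12
Turnaround(P3) = completion − arrival = 41 − 0 = 41

41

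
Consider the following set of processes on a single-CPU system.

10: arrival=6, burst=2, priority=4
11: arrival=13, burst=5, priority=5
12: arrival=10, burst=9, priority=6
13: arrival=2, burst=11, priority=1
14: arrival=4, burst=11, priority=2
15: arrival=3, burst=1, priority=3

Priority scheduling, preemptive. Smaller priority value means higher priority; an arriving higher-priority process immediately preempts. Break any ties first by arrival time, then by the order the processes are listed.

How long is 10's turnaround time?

21

Schedule: | idle 0-2 | 13 2-13 | 14 13-24 | 15 24-25 | 10 25-27 | 11 27-32 | 12 32-41 |
Completion: 10=27  11=32  12=41  13=13  14=24  15=25
Turnaround (C−A): 10=21  11=19  12=31  13=11  14=20  15=22
Turnaround(10) = completion − arrival = 27 − 6 = 21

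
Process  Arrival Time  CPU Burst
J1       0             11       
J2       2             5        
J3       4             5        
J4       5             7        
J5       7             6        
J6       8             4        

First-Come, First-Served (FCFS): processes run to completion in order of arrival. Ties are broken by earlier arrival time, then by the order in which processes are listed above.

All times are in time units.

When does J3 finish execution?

Timeline: | J1 0-11 | J2 11-16 | J3 16-21 | J4 21-28 | J5 28-34 | J6 34-38 |
Completion: J1=11  J2=16  J3=21  J4=28  J5=34  J6=38
Turnaround (C−A): J1=11  J2=14  J3=17  J4=23  J5=27  J6=30

21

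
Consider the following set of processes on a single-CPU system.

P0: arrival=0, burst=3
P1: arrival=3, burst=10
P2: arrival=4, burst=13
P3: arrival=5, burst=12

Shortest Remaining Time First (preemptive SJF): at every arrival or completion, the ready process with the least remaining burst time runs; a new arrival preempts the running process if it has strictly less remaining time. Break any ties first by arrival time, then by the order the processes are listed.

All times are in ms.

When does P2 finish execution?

Gantt: | P0 0-3 | P1 3-13 | P3 13-25 | P2 25-38 |
Completion: P0=3  P1=13  P2=38  P3=25
Turnaround (C−A): P0=3  P1=10  P2=34  P3=20

38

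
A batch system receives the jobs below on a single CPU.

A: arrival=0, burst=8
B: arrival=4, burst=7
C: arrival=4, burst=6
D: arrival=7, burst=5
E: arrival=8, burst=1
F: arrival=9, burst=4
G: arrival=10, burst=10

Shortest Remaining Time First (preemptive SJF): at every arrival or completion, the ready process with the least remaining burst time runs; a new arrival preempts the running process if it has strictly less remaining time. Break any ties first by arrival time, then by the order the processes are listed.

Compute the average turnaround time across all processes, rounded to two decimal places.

Schedule: | A 0-8 | E 8-9 | F 9-13 | D 13-18 | C 18-24 | B 24-31 | G 31-41 |
Completion: A=8  B=31  C=24  D=18  E=9  F=13  G=41
Turnaround (C−A): A=8  B=27  C=20  D=11  E=1  F=4  G=31
Turnaround times: A=8, B=27, C=20, D=11, E=1, F=4, G=31
Average turnaround = (8+27+20+11+1+4+31) / 7 = 102/7 = 14.57

14.57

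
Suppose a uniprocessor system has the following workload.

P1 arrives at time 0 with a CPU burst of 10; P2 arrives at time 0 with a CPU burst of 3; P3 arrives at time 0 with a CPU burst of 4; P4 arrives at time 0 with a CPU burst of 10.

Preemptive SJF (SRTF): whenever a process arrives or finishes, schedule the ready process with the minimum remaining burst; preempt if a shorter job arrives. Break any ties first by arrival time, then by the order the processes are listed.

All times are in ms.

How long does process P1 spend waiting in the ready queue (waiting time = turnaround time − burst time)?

7

Schedule: | P2 0-3 | P3 3-7 | P1 7-17 | P4 17-27 |
Completion: P1=17  P2=3  P3=7  P4=27
Waiting(P1) = turnaround − burst = 17 − 10 = 7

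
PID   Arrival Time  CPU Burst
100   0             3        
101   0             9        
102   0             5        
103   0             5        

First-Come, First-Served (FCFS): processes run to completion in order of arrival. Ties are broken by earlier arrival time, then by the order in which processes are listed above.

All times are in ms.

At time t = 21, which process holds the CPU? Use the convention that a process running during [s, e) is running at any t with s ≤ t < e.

103

Schedule: | 100 0-3 | 101 3-12 | 102 12-17 | 103 17-22 |
Completion: 100=3  101=12  102=17  103=22
Turnaround (C−A): 100=3  101=12  102=17  103=22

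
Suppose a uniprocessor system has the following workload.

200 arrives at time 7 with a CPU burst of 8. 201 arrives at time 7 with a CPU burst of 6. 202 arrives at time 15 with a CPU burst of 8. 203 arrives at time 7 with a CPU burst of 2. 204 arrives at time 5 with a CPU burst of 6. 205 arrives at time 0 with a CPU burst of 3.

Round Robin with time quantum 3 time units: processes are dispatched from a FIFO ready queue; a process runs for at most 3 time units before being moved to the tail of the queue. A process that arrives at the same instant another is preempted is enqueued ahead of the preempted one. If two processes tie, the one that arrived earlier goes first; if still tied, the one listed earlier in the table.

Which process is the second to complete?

Gantt: | 205 0-3 | idle 3-5 | 204 5-8 | 200 8-11 | 201 11-14 | 203 14-16 | 204 16-19 | 200 19-22 | 201 22-25 | 202 25-28 | 200 28-30 | 202 30-35 |
Completion: 200=30  201=25  202=35  203=16  204=19  205=3
Finish order: 205 → 203 → 204 → 201 → 200 → 202

203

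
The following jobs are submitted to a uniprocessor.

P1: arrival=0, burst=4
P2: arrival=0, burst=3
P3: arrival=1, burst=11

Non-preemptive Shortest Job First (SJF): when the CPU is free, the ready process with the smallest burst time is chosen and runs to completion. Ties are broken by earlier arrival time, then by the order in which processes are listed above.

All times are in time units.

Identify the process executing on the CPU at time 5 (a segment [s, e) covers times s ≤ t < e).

P1

Gantt: | P2 0-3 | P1 3-7 | P3 7-18 |
Completion: P1=7  P2=3  P3=18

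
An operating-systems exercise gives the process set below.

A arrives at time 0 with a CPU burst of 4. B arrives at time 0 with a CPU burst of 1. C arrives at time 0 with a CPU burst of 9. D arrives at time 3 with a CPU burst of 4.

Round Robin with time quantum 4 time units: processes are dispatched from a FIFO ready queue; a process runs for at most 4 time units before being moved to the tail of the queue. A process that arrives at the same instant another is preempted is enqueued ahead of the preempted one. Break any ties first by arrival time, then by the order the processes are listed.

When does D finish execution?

13

Timeline: | A 0-4 | B 4-5 | C 5-9 | D 9-13 | C 13-18 |
Completion: A=4  B=5  C=18  D=13
Turnaround (C−A): A=4  B=5  C=18  D=10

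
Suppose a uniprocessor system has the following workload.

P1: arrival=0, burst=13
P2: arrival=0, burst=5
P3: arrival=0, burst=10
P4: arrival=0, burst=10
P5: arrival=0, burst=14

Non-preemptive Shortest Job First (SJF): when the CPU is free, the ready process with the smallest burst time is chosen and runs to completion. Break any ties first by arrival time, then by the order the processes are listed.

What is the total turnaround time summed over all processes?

Gantt: | P2 0-5 | P3 5-15 | P4 15-25 | P1 25-38 | P5 38-52 |
Completion: P1=38  P2=5  P3=15  P4=25  P5=52
Turnaround (C−A): P1=38  P2=5  P3=15  P4=25  P5=52
Turnaround = completion − arrival: P1=38, P2=5, P3=15, P4=25, P5=52
Total turnaround = 38 + 5 + 15 + 25 + 52 = 135

135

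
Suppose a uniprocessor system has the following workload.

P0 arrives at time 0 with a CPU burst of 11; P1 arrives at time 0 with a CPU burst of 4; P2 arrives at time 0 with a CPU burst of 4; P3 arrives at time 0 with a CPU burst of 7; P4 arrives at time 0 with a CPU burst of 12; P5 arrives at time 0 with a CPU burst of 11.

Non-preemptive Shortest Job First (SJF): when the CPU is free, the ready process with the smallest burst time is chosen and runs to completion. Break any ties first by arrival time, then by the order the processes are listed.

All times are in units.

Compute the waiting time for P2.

4

Timeline: | P1 0-4 | P2 4-8 | P3 8-15 | P0 15-26 | P5 26-37 | P4 37-49 |
Completion: P0=26  P1=4  P2=8  P3=15  P4=49  P5=37
Waiting(P2) = turnaround − burst = 8 − 4 = 4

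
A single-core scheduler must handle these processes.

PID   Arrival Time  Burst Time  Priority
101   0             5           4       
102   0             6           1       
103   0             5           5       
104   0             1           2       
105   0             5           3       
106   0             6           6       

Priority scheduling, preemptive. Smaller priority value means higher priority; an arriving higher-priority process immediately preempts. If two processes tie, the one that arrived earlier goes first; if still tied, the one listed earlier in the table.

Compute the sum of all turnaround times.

Schedule: | 102 0-6 | 104 6-7 | 105 7-12 | 101 12-17 | 103 17-22 | 106 22-28 |
Completion: 101=17  102=6  103=22  104=7  105=12  106=28
Turnaround (C−A): 101=17  102=6  103=22  104=7  105=12  106=28
Turnaround = completion − arrival: 101=17, 102=6, 103=22, 104=7, 105=12, 106=28
Total turnaround = 17 + 6 + 22 + 7 + 12 + 28 = 92

92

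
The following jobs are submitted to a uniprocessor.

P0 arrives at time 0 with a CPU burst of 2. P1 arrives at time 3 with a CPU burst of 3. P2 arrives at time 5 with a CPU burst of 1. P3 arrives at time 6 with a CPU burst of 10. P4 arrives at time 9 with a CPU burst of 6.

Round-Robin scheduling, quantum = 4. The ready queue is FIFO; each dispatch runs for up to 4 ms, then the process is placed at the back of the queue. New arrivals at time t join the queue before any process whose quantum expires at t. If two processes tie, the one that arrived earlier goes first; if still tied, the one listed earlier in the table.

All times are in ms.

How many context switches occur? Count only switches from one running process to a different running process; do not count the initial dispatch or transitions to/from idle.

Timeline: | P0 0-2 | idle 2-3 | P1 3-6 | P2 6-7 | P3 7-11 | P4 11-15 | P3 15-19 | P4 19-21 | P3 21-23 |
Completion: P0=2  P1=6  P2=7  P3=23  P4=21
Turnaround (C−A): P0=2  P1=3  P2=2  P3=17  P4=12

6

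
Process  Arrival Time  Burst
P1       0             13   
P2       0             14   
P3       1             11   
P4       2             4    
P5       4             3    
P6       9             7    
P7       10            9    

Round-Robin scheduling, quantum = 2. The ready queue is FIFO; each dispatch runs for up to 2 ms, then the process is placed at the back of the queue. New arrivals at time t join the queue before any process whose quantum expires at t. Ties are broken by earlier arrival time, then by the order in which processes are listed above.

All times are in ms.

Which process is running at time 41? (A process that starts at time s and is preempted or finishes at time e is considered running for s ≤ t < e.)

Schedule: | P1 0-2 | P2 2-4 | P3 4-6 | P4 6-8 | P1 8-10 | P5 10-12 | P2 12-14 | P3 14-16 | P4 16-18 | P6 18-20 | P7 20-22 | P1 22-24 | P5 24-25 | P2 25-27 | P3 27-29 | P6 29-31 | P7 31-33 | P1 33-35 | P2 35-37 | P3 37-39 | P6 39-41 | P7 41-43 | P1 43-45 | P2 45-47 | P3 47-49 | P6 49-50 | P7 50-52 | P1 52-54 | P2 54-56 | P3 56-57 | P7 57-58 | P1 58-59 | P2 59-61 |
Completion: P1=59  P2=61  P3=57  P4=18  P5=25  P6=50  P7=58
Turnaround (C−A): P1=59  P2=61  P3=56  P4=16  P5=21  P6=41  P7=48

P7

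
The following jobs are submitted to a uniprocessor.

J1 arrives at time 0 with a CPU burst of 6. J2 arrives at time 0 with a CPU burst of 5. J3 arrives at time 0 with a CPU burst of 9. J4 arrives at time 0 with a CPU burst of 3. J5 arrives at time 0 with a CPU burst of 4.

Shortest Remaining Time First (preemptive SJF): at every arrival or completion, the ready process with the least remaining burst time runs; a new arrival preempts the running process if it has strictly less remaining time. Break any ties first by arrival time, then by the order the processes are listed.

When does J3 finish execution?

27

Schedule: | J4 0-3 | J5 3-7 | J2 7-12 | J1 12-18 | J3 18-27 |
Completion: J1=18  J2=12  J3=27  J4=3  J5=7
Turnaround (C−A): J1=18  J2=12  J3=27  J4=3  J5=7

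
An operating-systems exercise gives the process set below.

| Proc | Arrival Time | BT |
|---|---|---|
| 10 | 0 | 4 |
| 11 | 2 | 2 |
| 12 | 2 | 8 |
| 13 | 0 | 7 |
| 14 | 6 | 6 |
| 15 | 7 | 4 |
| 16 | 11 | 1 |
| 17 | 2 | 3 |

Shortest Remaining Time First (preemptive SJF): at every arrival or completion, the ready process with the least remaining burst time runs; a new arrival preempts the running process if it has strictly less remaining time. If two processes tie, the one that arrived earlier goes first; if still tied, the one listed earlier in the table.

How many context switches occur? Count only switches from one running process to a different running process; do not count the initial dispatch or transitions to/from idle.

Gantt: | 10 0-4 | 11 4-6 | 17 6-9 | 15 9-11 | 16 11-12 | 15 12-14 | 14 14-20 | 13 20-27 | 12 27-35 |
Completion: 10=4  11=6  12=35  13=27  14=20  15=14  16=12  17=9
Turnaround (C−A): 10=4  11=4  12=33  13=27  14=14  15=7  16=1  17=7

8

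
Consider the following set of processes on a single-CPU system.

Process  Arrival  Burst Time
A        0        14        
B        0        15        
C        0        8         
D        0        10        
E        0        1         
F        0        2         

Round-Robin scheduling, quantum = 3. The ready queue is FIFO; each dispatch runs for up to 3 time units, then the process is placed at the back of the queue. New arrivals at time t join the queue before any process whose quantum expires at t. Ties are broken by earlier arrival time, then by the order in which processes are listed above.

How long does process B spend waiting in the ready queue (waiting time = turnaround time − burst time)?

Gantt: | A 0-3 | B 3-6 | C 6-9 | D 9-12 | E 12-13 | F 13-15 | A 15-18 | B 18-21 | C 21-24 | D 24-27 | A 27-30 | B 30-33 | C 33-35 | D 35-38 | A 38-41 | B 41-44 | D 44-45 | A 45-47 | B 47-50 |
Completion: A=47  B=50  C=35  D=45  E=13  F=15
Waiting(B) = turnaround − burst = 50 − 15 = 35

35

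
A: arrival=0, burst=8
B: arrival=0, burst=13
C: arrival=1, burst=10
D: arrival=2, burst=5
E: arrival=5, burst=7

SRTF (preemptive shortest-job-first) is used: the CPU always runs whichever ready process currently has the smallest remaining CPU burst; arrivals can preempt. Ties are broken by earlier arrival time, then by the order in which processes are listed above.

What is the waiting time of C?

19

Timeline: | A 0-2 | D 2-7 | A 7-13 | E 13-20 | C 20-30 | B 30-43 |
Completion: A=13  B=43  C=30  D=7  E=20
Turnaround (C−A): A=13  B=43  C=29  D=5  E=15
Waiting(C) = turnaround − burst = 29 − 10 = 19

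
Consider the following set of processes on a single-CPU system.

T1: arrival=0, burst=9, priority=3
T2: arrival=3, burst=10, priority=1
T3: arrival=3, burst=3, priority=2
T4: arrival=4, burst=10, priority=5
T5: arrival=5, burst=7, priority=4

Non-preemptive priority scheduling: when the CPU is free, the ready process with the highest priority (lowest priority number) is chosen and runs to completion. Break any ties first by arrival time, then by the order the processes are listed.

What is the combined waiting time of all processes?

Timeline: | T1 0-9 | T2 9-19 | T3 19-22 | T5 22-29 | T4 29-39 |
Completion: T1=9  T2=19  T3=22  T4=39  T5=29
Turnaround (C−A): T1=9  T2=16  T3=19  T4=35  T5=24
Waiting = turnaround − burst: T1=0, T2=6, T3=16, T4=25, T5=17
Total waiting = 0 + 6 + 16 + 25 + 17 = 64

64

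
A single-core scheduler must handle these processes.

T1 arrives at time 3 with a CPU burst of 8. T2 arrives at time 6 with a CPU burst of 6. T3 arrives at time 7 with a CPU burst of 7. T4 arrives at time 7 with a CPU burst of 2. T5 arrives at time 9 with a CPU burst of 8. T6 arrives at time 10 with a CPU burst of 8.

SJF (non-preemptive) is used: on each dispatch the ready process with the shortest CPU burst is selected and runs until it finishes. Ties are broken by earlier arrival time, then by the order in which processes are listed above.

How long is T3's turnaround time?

Gantt: | idle 0-3 | T1 3-11 | T4 11-13 | T2 13-19 | T3 19-26 | T5 26-34 | T6 34-42 |
Completion: T1=11  T2=19  T3=26  T4=13  T5=34  T6=42
Turnaround (C−A): T1=8  T2=13  T3=19  T4=6  T5=25  T6=32
Turnaround(T3) = completion − arrival = 26 − 7 = 19

19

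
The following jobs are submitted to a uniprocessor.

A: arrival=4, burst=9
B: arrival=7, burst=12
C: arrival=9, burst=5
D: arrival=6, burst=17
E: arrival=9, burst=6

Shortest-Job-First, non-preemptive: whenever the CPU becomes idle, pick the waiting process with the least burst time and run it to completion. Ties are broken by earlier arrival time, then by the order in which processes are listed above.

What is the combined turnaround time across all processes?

Schedule: | idle 0-4 | A 4-13 | C 13-18 | E 18-24 | B 24-36 | D 36-53 |
Completion: A=13  B=36  C=18  D=53  E=24
Turnaround = completion − arrival: A=9, B=29, C=9, D=47, E=15
Total turnaround = 9 + 29 + 9 + 47 + 15 = 109

109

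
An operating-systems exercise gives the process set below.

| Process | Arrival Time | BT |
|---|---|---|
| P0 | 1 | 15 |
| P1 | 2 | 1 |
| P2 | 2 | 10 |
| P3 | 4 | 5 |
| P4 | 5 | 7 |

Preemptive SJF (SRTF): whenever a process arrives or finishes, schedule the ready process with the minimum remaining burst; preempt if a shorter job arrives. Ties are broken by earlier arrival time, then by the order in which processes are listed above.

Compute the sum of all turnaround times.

Schedule: | idle 0-1 | P0 1-2 | P1 2-3 | P2 3-4 | P3 4-9 | P4 9-16 | P2 16-25 | P0 25-39 |
Completion: P0=39  P1=3  P2=25  P3=9  P4=16
Turnaround (C−A): P0=38  P1=1  P2=23  P3=5  P4=11
Turnaround = completion − arrival: P0=38, P1=1, P2=23, P3=5, P4=11
Total turnaround = 38 + 1 + 23 + 5 + 11 = 78

78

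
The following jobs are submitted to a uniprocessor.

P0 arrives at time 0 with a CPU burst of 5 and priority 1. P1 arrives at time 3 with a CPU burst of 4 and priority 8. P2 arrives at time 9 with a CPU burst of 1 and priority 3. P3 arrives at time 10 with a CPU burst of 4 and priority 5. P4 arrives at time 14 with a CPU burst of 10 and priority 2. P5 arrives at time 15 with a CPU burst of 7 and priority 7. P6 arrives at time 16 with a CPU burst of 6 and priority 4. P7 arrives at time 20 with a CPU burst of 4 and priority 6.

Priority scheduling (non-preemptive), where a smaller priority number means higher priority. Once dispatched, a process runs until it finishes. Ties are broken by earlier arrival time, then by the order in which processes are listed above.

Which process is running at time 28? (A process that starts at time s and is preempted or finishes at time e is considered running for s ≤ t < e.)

Schedule: | P0 0-5 | P1 5-9 | P2 9-10 | P3 10-14 | P4 14-24 | P6 24-30 | P7 30-34 | P5 34-41 |
Completion: P0=5  P1=9  P2=10  P3=14  P4=24  P5=41  P6=30  P7=34

P6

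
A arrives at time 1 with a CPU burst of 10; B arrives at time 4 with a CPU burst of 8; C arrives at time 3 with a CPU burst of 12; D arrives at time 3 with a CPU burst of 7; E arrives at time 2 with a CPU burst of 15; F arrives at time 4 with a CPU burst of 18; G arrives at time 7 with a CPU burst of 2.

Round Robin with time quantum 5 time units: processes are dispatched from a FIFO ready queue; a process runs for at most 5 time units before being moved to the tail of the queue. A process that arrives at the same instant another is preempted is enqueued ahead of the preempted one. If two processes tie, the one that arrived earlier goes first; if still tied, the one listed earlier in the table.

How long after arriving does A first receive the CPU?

Schedule: | idle 0-1 | A 1-6 | E 6-11 | C 11-16 | D 16-21 | B 21-26 | F 26-31 | A 31-36 | G 36-38 | E 38-43 | C 43-48 | D 48-50 | B 50-53 | F 53-58 | E 58-63 | C 63-65 | F 65-73 |
Completion: A=36  B=53  C=65  D=50  E=63  F=73  G=38
Turnaround (C−A): A=35  B=49  C=62  D=47  E=61  F=69  G=31
Response(A) = first start − arrival = 1 − 1 = 0

0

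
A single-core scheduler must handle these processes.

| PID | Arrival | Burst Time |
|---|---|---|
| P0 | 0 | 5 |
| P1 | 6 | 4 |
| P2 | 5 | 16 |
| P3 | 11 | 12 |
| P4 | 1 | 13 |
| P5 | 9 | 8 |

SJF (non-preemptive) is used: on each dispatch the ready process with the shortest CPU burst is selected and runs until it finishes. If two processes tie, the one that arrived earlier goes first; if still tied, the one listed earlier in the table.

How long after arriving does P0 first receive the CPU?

Timeline: | P0 0-5 | P4 5-18 | P1 18-22 | P5 22-30 | P3 30-42 | P2 42-58 |
Completion: P0=5  P1=22  P2=58  P3=42  P4=18  P5=30
Response(P0) = first start − arrival = 0 − 0 = 0

0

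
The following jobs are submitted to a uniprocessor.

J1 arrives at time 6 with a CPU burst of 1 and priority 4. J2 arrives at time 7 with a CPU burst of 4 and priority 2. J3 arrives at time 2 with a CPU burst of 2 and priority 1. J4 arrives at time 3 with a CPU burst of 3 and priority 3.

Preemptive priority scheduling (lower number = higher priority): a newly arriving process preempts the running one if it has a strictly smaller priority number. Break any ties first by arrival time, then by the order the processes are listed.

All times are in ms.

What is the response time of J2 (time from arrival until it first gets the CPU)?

0

Gantt: | idle 0-2 | J3 2-4 | J4 4-7 | J2 7-11 | J1 11-12 |
Completion: J1=12  J2=11  J3=4  J4=7
Response(J2) = first start − arrival = 7 − 7 = 0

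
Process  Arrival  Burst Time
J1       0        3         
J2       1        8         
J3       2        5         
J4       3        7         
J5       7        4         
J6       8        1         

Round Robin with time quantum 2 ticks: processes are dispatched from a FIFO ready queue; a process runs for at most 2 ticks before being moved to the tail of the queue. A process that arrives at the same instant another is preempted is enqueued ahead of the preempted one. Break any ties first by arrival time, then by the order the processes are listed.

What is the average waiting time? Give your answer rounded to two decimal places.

12.17

Schedule: | J1 0-2 | J2 2-4 | J3 4-6 | J1 6-7 | J4 7-9 | J2 9-11 | J3 11-13 | J5 13-15 | J6 15-16 | J4 16-18 | J2 18-20 | J3 20-21 | J5 21-23 | J4 23-25 | J2 25-27 | J4 27-28 |
Completion: J1=7  J2=27  J3=21  J4=28  J5=23  J6=16
Waiting times: J1=4, J2=18, J3=14, J4=18, J5=12, J6=7
Average waiting = (4+18+14+18+12+7) / 6 = 73/6 = 12.17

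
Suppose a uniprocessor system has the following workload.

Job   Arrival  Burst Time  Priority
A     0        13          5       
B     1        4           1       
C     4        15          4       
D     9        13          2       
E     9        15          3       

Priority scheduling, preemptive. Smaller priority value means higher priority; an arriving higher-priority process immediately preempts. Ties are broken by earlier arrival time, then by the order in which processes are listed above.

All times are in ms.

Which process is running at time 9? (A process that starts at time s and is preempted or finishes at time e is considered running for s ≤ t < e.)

Gantt: | A 0-1 | B 1-5 | C 5-9 | D 9-22 | E 22-37 | C 37-48 | A 48-60 |
Completion: A=60  B=5  C=48  D=22  E=37

D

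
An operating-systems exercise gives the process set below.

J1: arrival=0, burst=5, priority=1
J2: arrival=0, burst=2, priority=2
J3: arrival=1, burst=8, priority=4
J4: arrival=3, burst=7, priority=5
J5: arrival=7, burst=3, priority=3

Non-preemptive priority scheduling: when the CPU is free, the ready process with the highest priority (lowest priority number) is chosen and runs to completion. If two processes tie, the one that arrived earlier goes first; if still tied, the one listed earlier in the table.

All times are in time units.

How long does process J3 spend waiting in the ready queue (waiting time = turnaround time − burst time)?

9

Schedule: | J1 0-5 | J2 5-7 | J5 7-10 | J3 10-18 | J4 18-25 |
Completion: J1=5  J2=7  J3=18  J4=25  J5=10
Waiting(J3) = turnaround − burst = 17 − 8 = 9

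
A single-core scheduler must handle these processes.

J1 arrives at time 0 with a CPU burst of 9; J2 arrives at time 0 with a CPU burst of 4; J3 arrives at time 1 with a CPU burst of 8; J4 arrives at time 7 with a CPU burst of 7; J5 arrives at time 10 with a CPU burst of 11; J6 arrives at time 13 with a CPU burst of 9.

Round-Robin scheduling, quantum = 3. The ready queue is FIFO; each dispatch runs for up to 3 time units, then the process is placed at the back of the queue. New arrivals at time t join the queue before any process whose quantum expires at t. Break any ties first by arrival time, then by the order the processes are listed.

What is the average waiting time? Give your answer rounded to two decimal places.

21.00

Schedule: | J1 0-3 | J2 3-6 | J3 6-9 | J1 9-12 | J2 12-13 | J4 13-16 | J3 16-19 | J5 19-22 | J1 22-25 | J6 25-28 | J4 28-31 | J3 31-33 | J5 33-36 | J6 36-39 | J4 39-40 | J5 40-43 | J6 43-46 | J5 46-48 |
Completion: J1=25  J2=13  J3=33  J4=40  J5=48  J6=46
Turnaround (C−A): J1=25  J2=13  J3=32  J4=33  J5=38  J6=33
Waiting times: J1=16, J2=9, J3=24, J4=26, J5=27, J6=24
Average waiting = (16+9+24+26+27+24) / 6 = 126/6 = 21.00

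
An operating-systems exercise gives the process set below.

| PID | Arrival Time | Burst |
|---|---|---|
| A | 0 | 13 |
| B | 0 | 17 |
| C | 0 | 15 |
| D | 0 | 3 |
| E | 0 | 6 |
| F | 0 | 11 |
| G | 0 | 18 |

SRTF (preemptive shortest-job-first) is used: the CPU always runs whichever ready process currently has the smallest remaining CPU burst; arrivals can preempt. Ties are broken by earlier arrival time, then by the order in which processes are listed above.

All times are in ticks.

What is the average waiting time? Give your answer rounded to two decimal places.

Timeline: | D 0-3 | E 3-9 | F 9-20 | A 20-33 | C 33-48 | B 48-65 | G 65-83 |
Completion: A=33  B=65  C=48  D=3  E=9  F=20  G=83
Waiting times: A=20, B=48, C=33, D=0, E=3, F=9, G=65
Average waiting = (20+48+33+0+3+9+65) / 7 = 178/7 = 25.43

25.43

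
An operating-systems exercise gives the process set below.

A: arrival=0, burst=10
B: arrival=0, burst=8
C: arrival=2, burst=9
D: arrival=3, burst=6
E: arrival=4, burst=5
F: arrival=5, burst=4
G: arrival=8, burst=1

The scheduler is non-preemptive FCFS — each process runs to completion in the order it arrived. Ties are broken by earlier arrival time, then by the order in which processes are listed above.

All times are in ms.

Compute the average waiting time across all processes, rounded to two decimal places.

20.86

Gantt: | A 0-10 | B 10-18 | C 18-27 | D 27-33 | E 33-38 | F 38-42 | G 42-43 |
Completion: A=10  B=18  C=27  D=33  E=38  F=42  G=43
Turnaround (C−A): A=10  B=18  C=25  D=30  E=34  F=37  G=35
Waiting times: A=0, B=10, C=16, D=24, E=29, F=33, G=34
Average waiting = (0+10+16+24+29+33+34) / 7 = 146/7 = 20.86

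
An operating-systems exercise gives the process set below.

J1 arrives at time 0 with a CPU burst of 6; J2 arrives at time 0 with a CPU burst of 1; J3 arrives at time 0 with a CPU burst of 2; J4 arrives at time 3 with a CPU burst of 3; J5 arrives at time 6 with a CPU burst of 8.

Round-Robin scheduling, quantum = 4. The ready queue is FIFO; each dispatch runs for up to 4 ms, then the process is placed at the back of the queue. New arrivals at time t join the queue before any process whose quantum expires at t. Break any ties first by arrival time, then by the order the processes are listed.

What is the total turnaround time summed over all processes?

45

Gantt: | J1 0-4 | J2 4-5 | J3 5-7 | J4 7-10 | J1 10-12 | J5 12-20 |
Completion: J1=12  J2=5  J3=7  J4=10  J5=20
Turnaround (C−A): J1=12  J2=5  J3=7  J4=7  J5=14
Turnaround = completion − arrival: J1=12, J2=5, J3=7, J4=7, J5=14
Total turnaround = 12 + 5 + 7 + 7 + 14 = 45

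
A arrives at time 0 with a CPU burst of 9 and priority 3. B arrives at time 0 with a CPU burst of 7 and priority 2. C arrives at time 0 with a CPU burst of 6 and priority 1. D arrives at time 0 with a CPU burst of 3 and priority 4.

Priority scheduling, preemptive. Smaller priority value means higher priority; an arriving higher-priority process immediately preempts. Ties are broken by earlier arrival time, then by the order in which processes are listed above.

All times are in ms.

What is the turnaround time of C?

Timeline: | C 0-6 | B 6-13 | A 13-22 | D 22-25 |
Completion: A=22  B=13  C=6  D=25
Turnaround (C−A): A=22  B=13  C=6  D=25
Turnaround(C) = completion − arrival = 6 − 0 = 6

6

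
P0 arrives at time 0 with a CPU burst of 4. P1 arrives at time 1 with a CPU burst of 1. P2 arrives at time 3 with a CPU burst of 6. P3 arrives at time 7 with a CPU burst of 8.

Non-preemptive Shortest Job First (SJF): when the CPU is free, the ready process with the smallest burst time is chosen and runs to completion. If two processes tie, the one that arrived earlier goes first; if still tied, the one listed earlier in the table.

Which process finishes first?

P0

Gantt: | P0 0-4 | P1 4-5 | P2 5-11 | P3 11-19 |
Completion: P0=4  P1=5  P2=11  P3=19
Turnaround (C−A): P0=4  P1=4  P2=8  P3=12
Finish order: P0 → P1 → P2 → P3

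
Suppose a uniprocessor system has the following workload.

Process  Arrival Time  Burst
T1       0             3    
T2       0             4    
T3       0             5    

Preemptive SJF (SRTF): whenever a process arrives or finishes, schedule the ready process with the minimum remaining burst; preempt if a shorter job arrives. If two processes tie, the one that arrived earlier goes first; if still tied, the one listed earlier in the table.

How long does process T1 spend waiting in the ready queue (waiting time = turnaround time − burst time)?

0

Schedule: | T1 0-3 | T2 3-7 | T3 7-12 |
Completion: T1=3  T2=7  T3=12
Waiting(T1) = turnaround − burst = 3 − 3 = 0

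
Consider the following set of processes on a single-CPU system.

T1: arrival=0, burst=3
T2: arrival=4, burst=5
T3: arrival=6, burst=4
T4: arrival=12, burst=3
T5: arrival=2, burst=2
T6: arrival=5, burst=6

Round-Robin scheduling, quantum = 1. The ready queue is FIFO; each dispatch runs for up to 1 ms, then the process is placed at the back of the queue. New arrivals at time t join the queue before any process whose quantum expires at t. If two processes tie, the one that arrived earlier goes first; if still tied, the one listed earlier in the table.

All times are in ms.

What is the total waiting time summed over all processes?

Schedule: | T1 0-2 | T5 2-3 | T1 3-4 | T5 4-5 | T2 5-6 | T6 6-7 | T3 7-8 | T2 8-9 | T6 9-10 | T3 10-11 | T2 11-12 | T6 12-13 | T3 13-14 | T4 14-15 | T2 15-16 | T6 16-17 | T3 17-18 | T4 18-19 | T2 19-20 | T6 20-21 | T4 21-22 | T6 22-23 |
Completion: T1=4  T2=20  T3=18  T4=22  T5=5  T6=23
Waiting = turnaround − burst: T1=1, T2=11, T3=8, T4=7, T5=1, T6=12
Total waiting = 1 + 11 + 8 + 7 + 1 + 12 = 40

40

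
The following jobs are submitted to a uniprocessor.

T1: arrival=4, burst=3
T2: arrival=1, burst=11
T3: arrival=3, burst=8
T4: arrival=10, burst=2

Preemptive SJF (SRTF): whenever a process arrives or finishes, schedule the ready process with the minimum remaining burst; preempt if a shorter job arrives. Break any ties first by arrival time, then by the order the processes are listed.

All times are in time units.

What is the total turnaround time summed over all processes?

Timeline: | idle 0-1 | T2 1-3 | T3 3-4 | T1 4-7 | T3 7-10 | T4 10-12 | T3 12-16 | T2 16-25 |
Completion: T1=7  T2=25  T3=16  T4=12
Turnaround = completion − arrival: T1=3, T2=24, T3=13, T4=2
Total turnaround = 3 + 24 + 13 + 2 = 42

42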